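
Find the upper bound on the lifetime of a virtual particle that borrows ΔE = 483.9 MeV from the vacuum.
6.801 × 10^-25 s

Using the energy-time uncertainty principle:
ΔEΔt ≥ ℏ/2

For a virtual particle borrowing energy ΔE, the maximum lifetime is:
Δt_max = ℏ/(2ΔE)

Converting energy:
ΔE = 483.9 MeV = 7.753e-11 J

Δt_max = (1.055e-34 J·s) / (2 × 7.753e-11 J)
Δt_max = 6.801e-25 s = 6.801 × 10^-25 s

Virtual particles with higher borrowed energy exist for shorter times.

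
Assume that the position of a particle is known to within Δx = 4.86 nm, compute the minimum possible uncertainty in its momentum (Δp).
1.085 × 10^-26 kg·m/s

Using the Heisenberg uncertainty principle:
ΔxΔp ≥ ℏ/2

The minimum uncertainty in momentum is:
Δp_min = ℏ/(2Δx)
Δp_min = (1.055e-34 J·s) / (2 × 4.860e-09 m)
Δp_min = 1.085e-26 kg·m/s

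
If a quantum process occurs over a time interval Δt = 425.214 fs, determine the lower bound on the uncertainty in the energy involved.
773.977 μeV

Using the energy-time uncertainty principle:
ΔEΔt ≥ ℏ/2

The minimum uncertainty in energy is:
ΔE_min = ℏ/(2Δt)
ΔE_min = (1.055e-34 J·s) / (2 × 4.252e-13 s)
ΔE_min = 1.240e-22 J = 773.977 μeV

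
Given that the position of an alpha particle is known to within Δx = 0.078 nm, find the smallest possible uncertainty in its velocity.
101.737 m/s

Using the Heisenberg uncertainty principle and Δp = mΔv:
ΔxΔp ≥ ℏ/2
Δx(mΔv) ≥ ℏ/2

The minimum uncertainty in velocity is:
Δv_min = ℏ/(2mΔx)
Δv_min = (1.055e-34 J·s) / (2 × 6.645e-27 kg × 7.800e-11 m)
Δv_min = 1.017e+02 m/s = 101.737 m/s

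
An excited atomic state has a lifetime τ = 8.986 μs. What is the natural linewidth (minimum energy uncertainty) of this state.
36.624 peV

Using the energy-time uncertainty principle:
ΔEΔt ≥ ℏ/2

The lifetime τ represents the time uncertainty Δt.
The natural linewidth (minimum energy uncertainty) is:

ΔE = ℏ/(2τ)
ΔE = (1.055e-34 J·s) / (2 × 8.986e-06 s)
ΔE = 5.868e-30 J = 36.624 peV

This natural linewidth limits the precision of spectroscopic measurements.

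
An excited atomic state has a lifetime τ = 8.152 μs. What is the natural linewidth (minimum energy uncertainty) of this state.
40.371 peV

Using the energy-time uncertainty principle:
ΔEΔt ≥ ℏ/2

The lifetime τ represents the time uncertainty Δt.
The natural linewidth (minimum energy uncertainty) is:

ΔE = ℏ/(2τ)
ΔE = (1.055e-34 J·s) / (2 × 8.152e-06 s)
ΔE = 6.468e-30 J = 40.371 peV

This natural linewidth limits the precision of spectroscopic measurements.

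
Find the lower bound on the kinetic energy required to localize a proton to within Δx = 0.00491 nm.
215.175 meV

Localizing a particle requires giving it sufficient momentum uncertainty:

1. From uncertainty principle: Δp ≥ ℏ/(2Δx)
   Δp_min = (1.055e-34 J·s) / (2 × 4.910e-12 m)
   Δp_min = 1.074e-23 kg·m/s

2. This momentum uncertainty corresponds to kinetic energy:
   KE ≈ (Δp)²/(2m) = (1.074e-23)²/(2 × 1.673e-27 kg)
   KE = 3.447e-20 J = 215.175 meV

Tighter localization requires more energy.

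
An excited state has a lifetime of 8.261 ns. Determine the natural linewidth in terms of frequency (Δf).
9.633 MHz

Using the energy-time uncertainty principle and E = hf:
ΔEΔt ≥ ℏ/2
hΔf·Δt ≥ ℏ/2

The minimum frequency uncertainty is:
Δf = ℏ/(2hτ) = 1/(4πτ)
Δf = 1/(4π × 8.261e-09 s)
Δf = 9.633e+06 Hz = 9.633 MHz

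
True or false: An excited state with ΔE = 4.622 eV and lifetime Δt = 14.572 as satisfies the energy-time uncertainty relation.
No, it violates the uncertainty relation.

Calculate the product ΔEΔt:
ΔE = 4.622 eV = 7.405e-19 J
ΔEΔt = (7.405e-19 J) × (1.457e-17 s)
ΔEΔt = 1.079e-35 J·s

Compare to the minimum allowed value ℏ/2:
ℏ/2 = 5.273e-35 J·s

Since ΔEΔt = 1.079e-35 J·s < 5.273e-35 J·s = ℏ/2,
this violates the uncertainty relation.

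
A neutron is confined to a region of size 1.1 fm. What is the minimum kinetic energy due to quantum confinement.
4.281 MeV

Using the uncertainty principle:

1. Position uncertainty: Δx ≈ 1.100e-15 m
2. Minimum momentum uncertainty: Δp = ℏ/(2Δx) = 4.794e-20 kg·m/s
3. Minimum kinetic energy:
   KE = (Δp)²/(2m) = (4.794e-20)²/(2 × 1.675e-27 kg)
   KE = 6.859e-13 J = 4.281 MeV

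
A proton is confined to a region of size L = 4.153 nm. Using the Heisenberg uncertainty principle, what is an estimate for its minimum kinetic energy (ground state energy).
300.767 neV

Using the uncertainty principle to estimate ground state energy:

1. The position uncertainty is approximately the confinement size:
   Δx ≈ L = 4.153e-09 m

2. From ΔxΔp ≥ ℏ/2, the minimum momentum uncertainty is:
   Δp ≈ ℏ/(2L) = 1.270e-26 kg·m/s

3. The kinetic energy is approximately:
   KE ≈ (Δp)²/(2m) = (1.270e-26)²/(2 × 1.673e-27 kg)
   KE ≈ 4.819e-26 J = 300.767 neV

This is an order-of-magnitude estimate of the ground state energy.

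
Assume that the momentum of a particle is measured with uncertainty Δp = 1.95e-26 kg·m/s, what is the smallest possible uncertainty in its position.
2.704 nm

Using the Heisenberg uncertainty principle:
ΔxΔp ≥ ℏ/2

The minimum uncertainty in position is:
Δx_min = ℏ/(2Δp)
Δx_min = (1.055e-34 J·s) / (2 × 1.950e-26 kg·m/s)
Δx_min = 2.704e-09 m = 2.704 nm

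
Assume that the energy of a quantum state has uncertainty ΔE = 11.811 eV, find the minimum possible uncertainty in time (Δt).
27.864 as

Using the energy-time uncertainty principle:
ΔEΔt ≥ ℏ/2

The minimum uncertainty in time is:
Δt_min = ℏ/(2ΔE)
Δt_min = (1.055e-34 J·s) / (2 × 1.892e-18 J)
Δt_min = 2.786e-17 s = 27.864 as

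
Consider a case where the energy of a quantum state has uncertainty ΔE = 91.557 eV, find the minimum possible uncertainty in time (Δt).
3.595 as

Using the energy-time uncertainty principle:
ΔEΔt ≥ ℏ/2

The minimum uncertainty in time is:
Δt_min = ℏ/(2ΔE)
Δt_min = (1.055e-34 J·s) / (2 × 1.467e-17 J)
Δt_min = 3.595e-18 s = 3.595 as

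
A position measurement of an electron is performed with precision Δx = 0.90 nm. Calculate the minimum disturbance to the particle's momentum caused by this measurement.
5.859 × 10^-26 kg·m/s

The uncertainty principle implies that measuring position disturbs momentum:
ΔxΔp ≥ ℏ/2

When we measure position with precision Δx, we necessarily introduce a momentum uncertainty:
Δp ≥ ℏ/(2Δx)
Δp_min = (1.055e-34 J·s) / (2 × 9.000e-10 m)
Δp_min = 5.859e-26 kg·m/s

The more precisely we measure position, the greater the momentum disturbance.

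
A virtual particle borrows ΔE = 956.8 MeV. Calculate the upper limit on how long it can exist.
3.440 × 10^-25 s

Using the energy-time uncertainty principle:
ΔEΔt ≥ ℏ/2

For a virtual particle borrowing energy ΔE, the maximum lifetime is:
Δt_max = ℏ/(2ΔE)

Converting energy:
ΔE = 956.8 MeV = 1.533e-10 J

Δt_max = (1.055e-34 J·s) / (2 × 1.533e-10 J)
Δt_max = 3.440e-25 s = 3.440 × 10^-25 s

Virtual particles with higher borrowed energy exist for shorter times.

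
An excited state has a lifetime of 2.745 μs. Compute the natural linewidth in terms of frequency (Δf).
28.990 kHz

Using the energy-time uncertainty principle and E = hf:
ΔEΔt ≥ ℏ/2
hΔf·Δt ≥ ℏ/2

The minimum frequency uncertainty is:
Δf = ℏ/(2hτ) = 1/(4πτ)
Δf = 1/(4π × 2.745e-06 s)
Δf = 2.899e+04 Hz = 28.990 kHz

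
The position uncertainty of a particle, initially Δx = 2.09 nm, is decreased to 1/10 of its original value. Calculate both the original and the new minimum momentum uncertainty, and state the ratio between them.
Original Δp_min = 2.523 × 10^-26 kg·m/s; new Δp'_min = 2.523 × 10^-25 kg·m/s; ratio Δp'_min/Δp_min = 10.

From the uncertainty principle ΔxΔp ≥ ℏ/2, the minimum momentum uncertainty is Δp_min = ℏ/(2Δx).

Original (Δx = 2.09 nm = 2.090e-09 m):
Δp_min = (1.055e-34 J·s)/(2 × 2.090e-09 m) = 2.523e-26 kg·m/s

When Δx → (1/10)Δx:
Δp'_min = ℏ/(2 × (1/10)Δx) = 10 × ℏ/(2Δx) = 10 × Δp_min
Δp'_min = 10 × 2.523e-26 kg·m/s = 2.523e-25 kg·m/s

Since Δp_min ∝ 1/Δx, when Δx is decreased to 1/10 of its original value, Δp_min increases to 10 times its original value.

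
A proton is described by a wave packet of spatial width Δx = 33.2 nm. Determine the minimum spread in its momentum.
1.588 × 10^-27 kg·m/s

For a wave packet, the spatial width Δx and momentum spread Δp are related by the uncertainty principle:
ΔxΔp ≥ ℏ/2

The minimum momentum spread is:
Δp_min = ℏ/(2Δx)
Δp_min = (1.055e-34 J·s) / (2 × 3.320e-08 m)
Δp_min = 1.588e-27 kg·m/s

A wave packet cannot have both a well-defined position and well-defined momentum.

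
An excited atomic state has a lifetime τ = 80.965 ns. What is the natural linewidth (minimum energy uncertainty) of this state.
4.065 neV

Using the energy-time uncertainty principle:
ΔEΔt ≥ ℏ/2

The lifetime τ represents the time uncertainty Δt.
The natural linewidth (minimum energy uncertainty) is:

ΔE = ℏ/(2τ)
ΔE = (1.055e-34 J·s) / (2 × 8.096e-08 s)
ΔE = 6.513e-28 J = 4.065 neV

This natural linewidth limits the precision of spectroscopic measurements.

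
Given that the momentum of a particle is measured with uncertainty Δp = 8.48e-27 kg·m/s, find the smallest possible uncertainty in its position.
6.218 nm

Using the Heisenberg uncertainty principle:
ΔxΔp ≥ ℏ/2

The minimum uncertainty in position is:
Δx_min = ℏ/(2Δp)
Δx_min = (1.055e-34 J·s) / (2 × 8.480e-27 kg·m/s)
Δx_min = 6.218e-09 m = 6.218 nm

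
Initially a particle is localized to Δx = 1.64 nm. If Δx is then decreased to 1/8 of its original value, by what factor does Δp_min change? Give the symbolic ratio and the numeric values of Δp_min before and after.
Original Δp_min = 3.215 × 10^-26 kg·m/s; new Δp'_min = 2.572 × 10^-25 kg·m/s; ratio Δp'_min/Δp_min = 8.

From the uncertainty principle ΔxΔp ≥ ℏ/2, the minimum momentum uncertainty is Δp_min = ℏ/(2Δx).

Original (Δx = 1.64 nm = 1.640e-09 m):
Δp_min = (1.055e-34 J·s)/(2 × 1.640e-09 m) = 3.215e-26 kg·m/s

When Δx → (1/8)Δx:
Δp'_min = ℏ/(2 × (1/8)Δx) = 8 × ℏ/(2Δx) = 8 × Δp_min
Δp'_min = 8 × 3.215e-26 kg·m/s = 2.572e-25 kg·m/s

Since Δp_min ∝ 1/Δx, when Δx is decreased to 1/8 of its original value, Δp_min increases to 8 times its original value.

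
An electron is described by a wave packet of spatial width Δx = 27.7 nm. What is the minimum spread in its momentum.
1.904 × 10^-27 kg·m/s

For a wave packet, the spatial width Δx and momentum spread Δp are related by the uncertainty principle:
ΔxΔp ≥ ℏ/2

The minimum momentum spread is:
Δp_min = ℏ/(2Δx)
Δp_min = (1.055e-34 J·s) / (2 × 2.770e-08 m)
Δp_min = 1.904e-27 kg·m/s

A wave packet cannot have both a well-defined position and well-defined momentum.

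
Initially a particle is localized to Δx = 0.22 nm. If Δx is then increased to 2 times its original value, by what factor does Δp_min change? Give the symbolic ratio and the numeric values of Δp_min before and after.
Original Δp_min = 2.397 × 10^-25 kg·m/s; new Δp'_min = 1.198 × 10^-25 kg·m/s; ratio Δp'_min/Δp_min = 1/2.

From the uncertainty principle ΔxΔp ≥ ℏ/2, the minimum momentum uncertainty is Δp_min = ℏ/(2Δx).

Original (Δx = 0.22 nm = 2.200e-10 m):
Δp_min = (1.055e-34 J·s)/(2 × 2.200e-10 m) = 2.397e-25 kg·m/s

When Δx → 2Δx:
Δp'_min = ℏ/(2 × 2Δx) = (1/2) × ℏ/(2Δx) = (1/2) × Δp_min
Δp'_min = 1/2 × 2.397e-25 kg·m/s = 1.198e-25 kg·m/s

Since Δp_min ∝ 1/Δx, when Δx is increased to 2 times its original value, Δp_min decreases to 1/2 of its original value.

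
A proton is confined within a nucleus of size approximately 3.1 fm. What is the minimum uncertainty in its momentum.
1.701 × 10^-20 kg·m/s

Using the Heisenberg uncertainty principle:
ΔxΔp ≥ ℏ/2

With Δx ≈ L = 3.100e-15 m (the confinement size):
Δp_min = ℏ/(2Δx)
Δp_min = (1.055e-34 J·s) / (2 × 3.100e-15 m)
Δp_min = 1.701e-20 kg·m/s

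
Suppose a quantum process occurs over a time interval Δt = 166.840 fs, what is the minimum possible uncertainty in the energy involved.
1.973 meV

Using the energy-time uncertainty principle:
ΔEΔt ≥ ℏ/2

The minimum uncertainty in energy is:
ΔE_min = ℏ/(2Δt)
ΔE_min = (1.055e-34 J·s) / (2 × 1.668e-13 s)
ΔE_min = 3.160e-22 J = 1.973 meV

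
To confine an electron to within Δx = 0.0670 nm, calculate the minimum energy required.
2.122 eV

Localizing a particle requires giving it sufficient momentum uncertainty:

1. From uncertainty principle: Δp ≥ ℏ/(2Δx)
   Δp_min = (1.055e-34 J·s) / (2 × 6.700e-11 m)
   Δp_min = 7.870e-25 kg·m/s

2. This momentum uncertainty corresponds to kinetic energy:
   KE ≈ (Δp)²/(2m) = (7.870e-25)²/(2 × 9.109e-31 kg)
   KE = 3.400e-19 J = 2.122 eV

Tighter localization requires more energy.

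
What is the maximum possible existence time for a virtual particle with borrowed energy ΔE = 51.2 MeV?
6.428 ys

Using the energy-time uncertainty principle:
ΔEΔt ≥ ℏ/2

For a virtual particle borrowing energy ΔE, the maximum lifetime is:
Δt_max = ℏ/(2ΔE)

Converting energy:
ΔE = 51.2 MeV = 8.203e-12 J

Δt_max = (1.055e-34 J·s) / (2 × 8.203e-12 J)
Δt_max = 6.428e-24 s = 6.428 ys

Virtual particles with higher borrowed energy exist for shorter times.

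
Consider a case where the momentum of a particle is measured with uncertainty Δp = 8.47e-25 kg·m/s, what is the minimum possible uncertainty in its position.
62.253 pm

Using the Heisenberg uncertainty principle:
ΔxΔp ≥ ℏ/2

The minimum uncertainty in position is:
Δx_min = ℏ/(2Δp)
Δx_min = (1.055e-34 J·s) / (2 × 8.470e-25 kg·m/s)
Δx_min = 6.225e-11 m = 62.253 pm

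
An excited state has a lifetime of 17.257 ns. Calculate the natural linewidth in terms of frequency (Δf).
4.611 MHz

Using the energy-time uncertainty principle and E = hf:
ΔEΔt ≥ ℏ/2
hΔf·Δt ≥ ℏ/2

The minimum frequency uncertainty is:
Δf = ℏ/(2hτ) = 1/(4πτ)
Δf = 1/(4π × 1.726e-08 s)
Δf = 4.611e+06 Hz = 4.611 MHz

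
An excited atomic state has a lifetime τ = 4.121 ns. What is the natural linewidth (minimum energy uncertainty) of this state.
79.861 neV

Using the energy-time uncertainty principle:
ΔEΔt ≥ ℏ/2

The lifetime τ represents the time uncertainty Δt.
The natural linewidth (minimum energy uncertainty) is:

ΔE = ℏ/(2τ)
ΔE = (1.055e-34 J·s) / (2 × 4.121e-09 s)
ΔE = 1.280e-26 J = 79.861 neV

This natural linewidth limits the precision of spectroscopic measurements.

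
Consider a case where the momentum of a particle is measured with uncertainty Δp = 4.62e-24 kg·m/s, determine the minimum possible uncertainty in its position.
11.413 pm

Using the Heisenberg uncertainty principle:
ΔxΔp ≥ ℏ/2

The minimum uncertainty in position is:
Δx_min = ℏ/(2Δp)
Δx_min = (1.055e-34 J·s) / (2 × 4.620e-24 kg·m/s)
Δx_min = 1.141e-11 m = 11.413 pm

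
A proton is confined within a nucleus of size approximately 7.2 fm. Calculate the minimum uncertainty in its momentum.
7.323 × 10^-21 kg·m/s

Using the Heisenberg uncertainty principle:
ΔxΔp ≥ ℏ/2

With Δx ≈ L = 7.200e-15 m (the confinement size):
Δp_min = ℏ/(2Δx)
Δp_min = (1.055e-34 J·s) / (2 × 7.200e-15 m)
Δp_min = 7.323e-21 kg·m/s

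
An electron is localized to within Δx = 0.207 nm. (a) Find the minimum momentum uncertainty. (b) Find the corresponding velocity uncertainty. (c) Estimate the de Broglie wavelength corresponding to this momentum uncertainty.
(a) Δp_min = 2.547 × 10^-25 kg·m/s
(b) Δv_min = 279.632 km/s
(c) λ_dB = 2.601 nm

Step-by-step:

(a) From the uncertainty principle:
Δp_min = ℏ/(2Δx) = (1.055e-34 J·s)/(2 × 2.070e-10 m) = 2.547e-25 kg·m/s

(b) The velocity uncertainty:
Δv = Δp/m = (2.547e-25 kg·m/s)/(9.109e-31 kg) = 2.796e+05 m/s = 279.632 km/s

(c) The de Broglie wavelength for this momentum:
λ = h/p = (6.626e-34 J·s)/(2.547e-25 kg·m/s) = 2.601e-09 m = 2.601 nm

Note: The de Broglie wavelength is comparable to the localization size, as expected from wave-particle duality.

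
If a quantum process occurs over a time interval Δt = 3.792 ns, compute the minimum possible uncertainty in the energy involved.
86.790 neV

Using the energy-time uncertainty principle:
ΔEΔt ≥ ℏ/2

The minimum uncertainty in energy is:
ΔE_min = ℏ/(2Δt)
ΔE_min = (1.055e-34 J·s) / (2 × 3.792e-09 s)
ΔE_min = 1.391e-26 J = 86.790 neV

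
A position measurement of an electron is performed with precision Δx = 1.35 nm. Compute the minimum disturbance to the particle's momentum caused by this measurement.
3.906 × 10^-26 kg·m/s

The uncertainty principle implies that measuring position disturbs momentum:
ΔxΔp ≥ ℏ/2

When we measure position with precision Δx, we necessarily introduce a momentum uncertainty:
Δp ≥ ℏ/(2Δx)
Δp_min = (1.055e-34 J·s) / (2 × 1.350e-09 m)
Δp_min = 3.906e-26 kg·m/s

The more precisely we measure position, the greater the momentum disturbance.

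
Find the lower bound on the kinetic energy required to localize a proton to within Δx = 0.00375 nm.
368.886 meV

Localizing a particle requires giving it sufficient momentum uncertainty:

1. From uncertainty principle: Δp ≥ ℏ/(2Δx)
   Δp_min = (1.055e-34 J·s) / (2 × 3.750e-12 m)
   Δp_min = 1.406e-23 kg·m/s

2. This momentum uncertainty corresponds to kinetic energy:
   KE ≈ (Δp)²/(2m) = (1.406e-23)²/(2 × 1.673e-27 kg)
   KE = 5.910e-20 J = 368.886 meV

Tighter localization requires more energy.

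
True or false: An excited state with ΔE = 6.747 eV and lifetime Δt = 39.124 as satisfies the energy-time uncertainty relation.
No, it violates the uncertainty relation.

Calculate the product ΔEΔt:
ΔE = 6.747 eV = 1.081e-18 J
ΔEΔt = (1.081e-18 J) × (3.912e-17 s)
ΔEΔt = 4.229e-35 J·s

Compare to the minimum allowed value ℏ/2:
ℏ/2 = 5.273e-35 J·s

Since ΔEΔt = 4.229e-35 J·s < 5.273e-35 J·s = ℏ/2,
this violates the uncertainty relation.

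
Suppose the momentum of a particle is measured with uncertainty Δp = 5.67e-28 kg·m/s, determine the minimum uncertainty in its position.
92.996 nm

Using the Heisenberg uncertainty principle:
ΔxΔp ≥ ℏ/2

The minimum uncertainty in position is:
Δx_min = ℏ/(2Δp)
Δx_min = (1.055e-34 J·s) / (2 × 5.670e-28 kg·m/s)
Δx_min = 9.300e-08 m = 92.996 nm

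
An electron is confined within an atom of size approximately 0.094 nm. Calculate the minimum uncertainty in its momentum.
5.609 × 10^-25 kg·m/s

Using the Heisenberg uncertainty principle:
ΔxΔp ≥ ℏ/2

With Δx ≈ L = 9.400e-11 m (the confinement size):
Δp_min = ℏ/(2Δx)
Δp_min = (1.055e-34 J·s) / (2 × 9.400e-11 m)
Δp_min = 5.609e-25 kg·m/s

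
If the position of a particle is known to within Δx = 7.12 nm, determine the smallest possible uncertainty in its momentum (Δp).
7.406 × 10^-27 kg·m/s

Using the Heisenberg uncertainty principle:
ΔxΔp ≥ ℏ/2

The minimum uncertainty in momentum is:
Δp_min = ℏ/(2Δx)
Δp_min = (1.055e-34 J·s) / (2 × 7.120e-09 m)
Δp_min = 7.406e-27 kg·m/s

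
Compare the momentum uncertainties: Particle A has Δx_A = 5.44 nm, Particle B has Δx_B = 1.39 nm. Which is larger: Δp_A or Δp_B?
Particle B has the larger minimum momentum uncertainty, by a factor of 3.91.

For each particle, the minimum momentum uncertainty is Δp_min = ℏ/(2Δx):

Particle A: Δp_A = ℏ/(2×5.440e-09 m) = 9.693e-27 kg·m/s
Particle B: Δp_B = ℏ/(2×1.390e-09 m) = 3.793e-26 kg·m/s

Ratio: Δp_B/Δp_A = 3.91

Since Δp_min ∝ 1/Δx, the particle with smaller position uncertainty (B) has larger momentum uncertainty.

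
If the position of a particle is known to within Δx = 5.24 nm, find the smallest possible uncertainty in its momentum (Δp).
1.006 × 10^-26 kg·m/s

Using the Heisenberg uncertainty principle:
ΔxΔp ≥ ℏ/2

The minimum uncertainty in momentum is:
Δp_min = ℏ/(2Δx)
Δp_min = (1.055e-34 J·s) / (2 × 5.240e-09 m)
Δp_min = 1.006e-26 kg·m/s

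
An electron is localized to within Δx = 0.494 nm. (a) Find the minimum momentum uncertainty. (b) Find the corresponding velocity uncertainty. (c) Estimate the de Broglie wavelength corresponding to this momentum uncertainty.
(a) Δp_min = 1.067 × 10^-25 kg·m/s
(b) Δv_min = 117.174 km/s
(c) λ_dB = 6.208 nm

Step-by-step:

(a) From the uncertainty principle:
Δp_min = ℏ/(2Δx) = (1.055e-34 J·s)/(2 × 4.940e-10 m) = 1.067e-25 kg·m/s

(b) The velocity uncertainty:
Δv = Δp/m = (1.067e-25 kg·m/s)/(9.109e-31 kg) = 1.172e+05 m/s = 117.174 km/s

(c) The de Broglie wavelength for this momentum:
λ = h/p = (6.626e-34 J·s)/(1.067e-25 kg·m/s) = 6.208e-09 m = 6.208 nm

Note: The de Broglie wavelength is comparable to the localization size, as expected from wave-particle duality.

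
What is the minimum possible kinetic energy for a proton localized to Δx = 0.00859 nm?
70.302 meV

Localizing a particle requires giving it sufficient momentum uncertainty:

1. From uncertainty principle: Δp ≥ ℏ/(2Δx)
   Δp_min = (1.055e-34 J·s) / (2 × 8.590e-12 m)
   Δp_min = 6.138e-24 kg·m/s

2. This momentum uncertainty corresponds to kinetic energy:
   KE ≈ (Δp)²/(2m) = (6.138e-24)²/(2 × 1.673e-27 kg)
   KE = 1.126e-20 J = 70.302 meV

Tighter localization requires more energy.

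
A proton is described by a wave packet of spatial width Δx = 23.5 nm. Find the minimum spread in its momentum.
2.244 × 10^-27 kg·m/s

For a wave packet, the spatial width Δx and momentum spread Δp are related by the uncertainty principle:
ΔxΔp ≥ ℏ/2

The minimum momentum spread is:
Δp_min = ℏ/(2Δx)
Δp_min = (1.055e-34 J·s) / (2 × 2.350e-08 m)
Δp_min = 2.244e-27 kg·m/s

A wave packet cannot have both a well-defined position and well-defined momentum.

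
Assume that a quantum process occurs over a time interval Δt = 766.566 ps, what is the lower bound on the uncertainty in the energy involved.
429.325 neV

Using the energy-time uncertainty principle:
ΔEΔt ≥ ℏ/2

The minimum uncertainty in energy is:
ΔE_min = ℏ/(2Δt)
ΔE_min = (1.055e-34 J·s) / (2 × 7.666e-10 s)
ΔE_min = 6.879e-26 J = 429.325 neV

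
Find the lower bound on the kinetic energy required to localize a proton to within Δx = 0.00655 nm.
120.913 meV

Localizing a particle requires giving it sufficient momentum uncertainty:

1. From uncertainty principle: Δp ≥ ℏ/(2Δx)
   Δp_min = (1.055e-34 J·s) / (2 × 6.550e-12 m)
   Δp_min = 8.050e-24 kg·m/s

2. This momentum uncertainty corresponds to kinetic energy:
   KE ≈ (Δp)²/(2m) = (8.050e-24)²/(2 × 1.673e-27 kg)
   KE = 1.937e-20 J = 120.913 meV

Tighter localization requires more energy.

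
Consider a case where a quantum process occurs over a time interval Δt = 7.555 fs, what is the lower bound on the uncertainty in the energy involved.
43.561 meV

Using the energy-time uncertainty principle:
ΔEΔt ≥ ℏ/2

The minimum uncertainty in energy is:
ΔE_min = ℏ/(2Δt)
ΔE_min = (1.055e-34 J·s) / (2 × 7.555e-15 s)
ΔE_min = 6.979e-21 J = 43.561 meV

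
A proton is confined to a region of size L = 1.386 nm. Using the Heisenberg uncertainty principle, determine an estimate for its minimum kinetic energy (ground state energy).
2.700 μeV

Using the uncertainty principle to estimate ground state energy:

1. The position uncertainty is approximately the confinement size:
   Δx ≈ L = 1.386e-09 m

2. From ΔxΔp ≥ ℏ/2, the minimum momentum uncertainty is:
   Δp ≈ ℏ/(2L) = 3.804e-26 kg·m/s

3. The kinetic energy is approximately:
   KE ≈ (Δp)²/(2m) = (3.804e-26)²/(2 × 1.673e-27 kg)
   KE ≈ 4.327e-25 J = 2.700 μeV

This is an order-of-magnitude estimate of the ground state energy.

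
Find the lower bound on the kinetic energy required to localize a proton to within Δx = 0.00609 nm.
139.868 meV

Localizing a particle requires giving it sufficient momentum uncertainty:

1. From uncertainty principle: Δp ≥ ℏ/(2Δx)
   Δp_min = (1.055e-34 J·s) / (2 × 6.090e-12 m)
   Δp_min = 8.658e-24 kg·m/s

2. This momentum uncertainty corresponds to kinetic energy:
   KE ≈ (Δp)²/(2m) = (8.658e-24)²/(2 × 1.673e-27 kg)
   KE = 2.241e-20 J = 139.868 meV

Tighter localization requires more energy.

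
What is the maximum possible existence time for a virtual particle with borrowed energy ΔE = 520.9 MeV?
6.318 × 10^-25 s

Using the energy-time uncertainty principle:
ΔEΔt ≥ ℏ/2

For a virtual particle borrowing energy ΔE, the maximum lifetime is:
Δt_max = ℏ/(2ΔE)

Converting energy:
ΔE = 520.9 MeV = 8.346e-11 J

Δt_max = (1.055e-34 J·s) / (2 × 8.346e-11 J)
Δt_max = 6.318e-25 s = 6.318 × 10^-25 s

Virtual particles with higher borrowed energy exist for shorter times.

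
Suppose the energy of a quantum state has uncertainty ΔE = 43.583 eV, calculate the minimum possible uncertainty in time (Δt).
7.551 as

Using the energy-time uncertainty principle:
ΔEΔt ≥ ℏ/2

The minimum uncertainty in time is:
Δt_min = ℏ/(2ΔE)
Δt_min = (1.055e-34 J·s) / (2 × 6.983e-18 J)
Δt_min = 7.551e-18 s = 7.551 as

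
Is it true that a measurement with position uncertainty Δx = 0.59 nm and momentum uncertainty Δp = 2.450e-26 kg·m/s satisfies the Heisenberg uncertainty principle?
No, it violates the uncertainty principle (impossible measurement).

Calculate the product ΔxΔp:
ΔxΔp = (5.900e-10 m) × (2.450e-26 kg·m/s)
ΔxΔp = 1.446e-35 J·s

Compare to the minimum allowed value ℏ/2:
ℏ/2 = 5.273e-35 J·s

Since ΔxΔp = 1.446e-35 J·s < 5.273e-35 J·s = ℏ/2,
the measurement violates the uncertainty principle.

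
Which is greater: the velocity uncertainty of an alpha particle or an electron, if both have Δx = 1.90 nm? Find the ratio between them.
The electron has the larger minimum velocity uncertainty, by a ratio of 7294.3.

For both particles, Δp_min = ℏ/(2Δx) = 2.775e-26 kg·m/s (same for both).

The velocity uncertainty is Δv = Δp/m:
- alpha particle: Δv = 2.775e-26 / 6.645e-27 = 4.177e+00 m/s = 4.177 m/s
- electron: Δv = 2.775e-26 / 9.109e-31 = 3.047e+04 m/s = 30.465 km/s

Ratio: 3.047e+04 / 4.177e+00 = 7294.3

The lighter particle has larger velocity uncertainty because Δv ∝ 1/m.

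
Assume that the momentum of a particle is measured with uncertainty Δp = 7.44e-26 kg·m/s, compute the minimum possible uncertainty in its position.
708.718 pm

Using the Heisenberg uncertainty principle:
ΔxΔp ≥ ℏ/2

The minimum uncertainty in position is:
Δx_min = ℏ/(2Δp)
Δx_min = (1.055e-34 J·s) / (2 × 7.440e-26 kg·m/s)
Δx_min = 7.087e-10 m = 708.718 pm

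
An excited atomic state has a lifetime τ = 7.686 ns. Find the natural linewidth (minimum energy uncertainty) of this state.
42.819 neV

Using the energy-time uncertainty principle:
ΔEΔt ≥ ℏ/2

The lifetime τ represents the time uncertainty Δt.
The natural linewidth (minimum energy uncertainty) is:

ΔE = ℏ/(2τ)
ΔE = (1.055e-34 J·s) / (2 × 7.686e-09 s)
ΔE = 6.860e-27 J = 42.819 neV

This natural linewidth limits the precision of spectroscopic measurements.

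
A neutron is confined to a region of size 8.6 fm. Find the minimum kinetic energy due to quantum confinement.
70.042 keV

Using the uncertainty principle:

1. Position uncertainty: Δx ≈ 8.600e-15 m
2. Minimum momentum uncertainty: Δp = ℏ/(2Δx) = 6.131e-21 kg·m/s
3. Minimum kinetic energy:
   KE = (Δp)²/(2m) = (6.131e-21)²/(2 × 1.675e-27 kg)
   KE = 1.122e-14 J = 70.042 keV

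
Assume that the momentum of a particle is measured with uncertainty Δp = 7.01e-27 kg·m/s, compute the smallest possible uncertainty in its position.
7.522 nm

Using the Heisenberg uncertainty principle:
ΔxΔp ≥ ℏ/2

The minimum uncertainty in position is:
Δx_min = ℏ/(2Δp)
Δx_min = (1.055e-34 J·s) / (2 × 7.010e-27 kg·m/s)
Δx_min = 7.522e-09 m = 7.522 nm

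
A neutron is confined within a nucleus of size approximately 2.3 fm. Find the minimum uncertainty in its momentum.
2.293 × 10^-20 kg·m/s

Using the Heisenberg uncertainty principle:
ΔxΔp ≥ ℏ/2

With Δx ≈ L = 2.300e-15 m (the confinement size):
Δp_min = ℏ/(2Δx)
Δp_min = (1.055e-34 J·s) / (2 × 2.300e-15 m)
Δp_min = 2.293e-20 kg·m/s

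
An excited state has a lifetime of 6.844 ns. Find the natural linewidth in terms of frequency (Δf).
11.627 MHz

Using the energy-time uncertainty principle and E = hf:
ΔEΔt ≥ ℏ/2
hΔf·Δt ≥ ℏ/2

The minimum frequency uncertainty is:
Δf = ℏ/(2hτ) = 1/(4πτ)
Δf = 1/(4π × 6.844e-09 s)
Δf = 1.163e+07 Hz = 11.627 MHz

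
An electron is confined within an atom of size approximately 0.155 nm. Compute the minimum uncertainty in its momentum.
3.402 × 10^-25 kg·m/s

Using the Heisenberg uncertainty principle:
ΔxΔp ≥ ℏ/2

With Δx ≈ L = 1.550e-10 m (the confinement size):
Δp_min = ℏ/(2Δx)
Δp_min = (1.055e-34 J·s) / (2 × 1.550e-10 m)
Δp_min = 3.402e-25 kg·m/s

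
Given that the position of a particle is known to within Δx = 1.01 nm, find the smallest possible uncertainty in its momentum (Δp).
5.221 × 10^-26 kg·m/s

Using the Heisenberg uncertainty principle:
ΔxΔp ≥ ℏ/2

The minimum uncertainty in momentum is:
Δp_min = ℏ/(2Δx)
Δp_min = (1.055e-34 J·s) / (2 × 1.010e-09 m)
Δp_min = 5.221e-26 kg·m/s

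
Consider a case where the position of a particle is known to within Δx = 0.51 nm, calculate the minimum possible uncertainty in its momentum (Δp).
1.034 × 10^-25 kg·m/s

Using the Heisenberg uncertainty principle:
ΔxΔp ≥ ℏ/2

The minimum uncertainty in momentum is:
Δp_min = ℏ/(2Δx)
Δp_min = (1.055e-34 J·s) / (2 × 5.100e-10 m)
Δp_min = 1.034e-25 kg·m/s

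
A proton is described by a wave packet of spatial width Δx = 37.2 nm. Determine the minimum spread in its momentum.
1.417 × 10^-27 kg·m/s

For a wave packet, the spatial width Δx and momentum spread Δp are related by the uncertainty principle:
ΔxΔp ≥ ℏ/2

The minimum momentum spread is:
Δp_min = ℏ/(2Δx)
Δp_min = (1.055e-34 J·s) / (2 × 3.720e-08 m)
Δp_min = 1.417e-27 kg·m/s

A wave packet cannot have both a well-defined position and well-defined momentum.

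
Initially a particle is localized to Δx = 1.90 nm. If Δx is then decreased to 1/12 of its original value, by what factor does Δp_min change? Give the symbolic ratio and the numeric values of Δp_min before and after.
Original Δp_min = 2.775 × 10^-26 kg·m/s; new Δp'_min = 3.330 × 10^-25 kg·m/s; ratio Δp'_min/Δp_min = 12.

From the uncertainty principle ΔxΔp ≥ ℏ/2, the minimum momentum uncertainty is Δp_min = ℏ/(2Δx).

Original (Δx = 1.90 nm = 1.900e-09 m):
Δp_min = (1.055e-34 J·s)/(2 × 1.900e-09 m) = 2.775e-26 kg·m/s

When Δx → (1/12)Δx:
Δp'_min = ℏ/(2 × (1/12)Δx) = 12 × ℏ/(2Δx) = 12 × Δp_min
Δp'_min = 12 × 2.775e-26 kg·m/s = 3.330e-25 kg·m/s

Since Δp_min ∝ 1/Δx, when Δx is decreased to 1/12 of its original value, Δp_min increases to 12 times its original value.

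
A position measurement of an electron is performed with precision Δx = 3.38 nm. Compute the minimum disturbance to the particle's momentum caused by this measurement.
1.560 × 10^-26 kg·m/s

The uncertainty principle implies that measuring position disturbs momentum:
ΔxΔp ≥ ℏ/2

When we measure position with precision Δx, we necessarily introduce a momentum uncertainty:
Δp ≥ ℏ/(2Δx)
Δp_min = (1.055e-34 J·s) / (2 × 3.380e-09 m)
Δp_min = 1.560e-26 kg·m/s

The more precisely we measure position, the greater the momentum disturbance.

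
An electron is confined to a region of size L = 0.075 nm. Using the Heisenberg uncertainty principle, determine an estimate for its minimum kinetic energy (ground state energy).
1.693 eV

Using the uncertainty principle to estimate ground state energy:

1. The position uncertainty is approximately the confinement size:
   Δx ≈ L = 7.500e-11 m

2. From ΔxΔp ≥ ℏ/2, the minimum momentum uncertainty is:
   Δp ≈ ℏ/(2L) = 7.030e-25 kg·m/s

3. The kinetic energy is approximately:
   KE ≈ (Δp)²/(2m) = (7.030e-25)²/(2 × 9.109e-31 kg)
   KE ≈ 2.713e-19 J = 1.693 eV

This is an order-of-magnitude estimate of the ground state energy.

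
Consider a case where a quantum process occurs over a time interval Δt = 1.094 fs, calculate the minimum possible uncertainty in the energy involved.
300.828 meV

Using the energy-time uncertainty principle:
ΔEΔt ≥ ℏ/2

The minimum uncertainty in energy is:
ΔE_min = ℏ/(2Δt)
ΔE_min = (1.055e-34 J·s) / (2 × 1.094e-15 s)
ΔE_min = 4.820e-20 J = 300.828 meV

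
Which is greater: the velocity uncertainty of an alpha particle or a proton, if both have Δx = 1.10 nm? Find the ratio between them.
The proton has the larger minimum velocity uncertainty, by a ratio of 4.0.

For both particles, Δp_min = ℏ/(2Δx) = 4.794e-26 kg·m/s (same for both).

The velocity uncertainty is Δv = Δp/m:
- alpha particle: Δv = 4.794e-26 / 6.645e-27 = 7.214e+00 m/s = 7.214 m/s
- proton: Δv = 4.794e-26 / 1.673e-27 = 2.866e+01 m/s = 28.659 m/s

Ratio: 2.866e+01 / 7.214e+00 = 4.0

The lighter particle has larger velocity uncertainty because Δv ∝ 1/m.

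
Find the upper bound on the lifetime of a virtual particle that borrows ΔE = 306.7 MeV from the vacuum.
1.073 ys

Using the energy-time uncertainty principle:
ΔEΔt ≥ ℏ/2

For a virtual particle borrowing energy ΔE, the maximum lifetime is:
Δt_max = ℏ/(2ΔE)

Converting energy:
ΔE = 306.7 MeV = 4.914e-11 J

Δt_max = (1.055e-34 J·s) / (2 × 4.914e-11 J)
Δt_max = 1.073e-24 s = 1.073 ys

Virtual particles with higher borrowed energy exist for shorter times.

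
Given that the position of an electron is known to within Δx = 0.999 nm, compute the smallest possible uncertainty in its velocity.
57.942 km/s

Using the Heisenberg uncertainty principle and Δp = mΔv:
ΔxΔp ≥ ℏ/2
Δx(mΔv) ≥ ℏ/2

The minimum uncertainty in velocity is:
Δv_min = ℏ/(2mΔx)
Δv_min = (1.055e-34 J·s) / (2 × 9.109e-31 kg × 9.990e-10 m)
Δv_min = 5.794e+04 m/s = 57.942 km/s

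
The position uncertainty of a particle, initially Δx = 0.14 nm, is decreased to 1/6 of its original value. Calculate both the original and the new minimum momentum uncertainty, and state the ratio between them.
Original Δp_min = 3.766 × 10^-25 kg·m/s; new Δp'_min = 2.260 × 10^-24 kg·m/s; ratio Δp'_min/Δp_min = 6.

From the uncertainty principle ΔxΔp ≥ ℏ/2, the minimum momentum uncertainty is Δp_min = ℏ/(2Δx).

Original (Δx = 0.14 nm = 1.400e-10 m):
Δp_min = (1.055e-34 J·s)/(2 × 1.400e-10 m) = 3.766e-25 kg·m/s

When Δx → (1/6)Δx:
Δp'_min = ℏ/(2 × (1/6)Δx) = 6 × ℏ/(2Δx) = 6 × Δp_min
Δp'_min = 6 × 3.766e-25 kg·m/s = 2.260e-24 kg·m/s

Since Δp_min ∝ 1/Δx, when Δx is decreased to 1/6 of its original value, Δp_min increases to 6 times its original value.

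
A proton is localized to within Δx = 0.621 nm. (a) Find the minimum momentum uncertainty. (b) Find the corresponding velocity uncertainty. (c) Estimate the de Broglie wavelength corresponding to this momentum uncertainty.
(a) Δp_min = 8.491 × 10^-26 kg·m/s
(b) Δv_min = 50.764 m/s
(c) λ_dB = 7.804 nm

Step-by-step:

(a) From the uncertainty principle:
Δp_min = ℏ/(2Δx) = (1.055e-34 J·s)/(2 × 6.210e-10 m) = 8.491e-26 kg·m/s

(b) The velocity uncertainty:
Δv = Δp/m = (8.491e-26 kg·m/s)/(1.673e-27 kg) = 5.076e+01 m/s = 50.764 m/s

(c) The de Broglie wavelength for this momentum:
λ = h/p = (6.626e-34 J·s)/(8.491e-26 kg·m/s) = 7.804e-09 m = 7.804 nm

Note: The de Broglie wavelength is comparable to the localization size, as expected from wave-particle duality.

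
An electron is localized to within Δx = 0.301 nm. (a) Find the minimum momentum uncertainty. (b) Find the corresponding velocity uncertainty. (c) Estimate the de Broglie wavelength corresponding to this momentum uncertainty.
(a) Δp_min = 1.752 × 10^-25 kg·m/s
(b) Δv_min = 192.305 km/s
(c) λ_dB = 3.782 nm

Step-by-step:

(a) From the uncertainty principle:
Δp_min = ℏ/(2Δx) = (1.055e-34 J·s)/(2 × 3.010e-10 m) = 1.752e-25 kg·m/s

(b) The velocity uncertainty:
Δv = Δp/m = (1.752e-25 kg·m/s)/(9.109e-31 kg) = 1.923e+05 m/s = 192.305 km/s

(c) The de Broglie wavelength for this momentum:
λ = h/p = (6.626e-34 J·s)/(1.752e-25 kg·m/s) = 3.782e-09 m = 3.782 nm

Note: The de Broglie wavelength is comparable to the localization size, as expected from wave-particle duality.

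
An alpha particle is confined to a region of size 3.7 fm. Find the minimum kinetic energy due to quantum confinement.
95.384 keV

Using the uncertainty principle:

1. Position uncertainty: Δx ≈ 3.700e-15 m
2. Minimum momentum uncertainty: Δp = ℏ/(2Δx) = 1.425e-20 kg·m/s
3. Minimum kinetic energy:
   KE = (Δp)²/(2m) = (1.425e-20)²/(2 × 6.645e-27 kg)
   KE = 1.528e-14 J = 95.384 keV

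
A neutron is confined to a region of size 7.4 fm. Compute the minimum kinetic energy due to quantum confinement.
94.600 keV

Using the uncertainty principle:

1. Position uncertainty: Δx ≈ 7.400e-15 m
2. Minimum momentum uncertainty: Δp = ℏ/(2Δx) = 7.125e-21 kg·m/s
3. Minimum kinetic energy:
   KE = (Δp)²/(2m) = (7.125e-21)²/(2 × 1.675e-27 kg)
   KE = 1.516e-14 J = 94.600 keV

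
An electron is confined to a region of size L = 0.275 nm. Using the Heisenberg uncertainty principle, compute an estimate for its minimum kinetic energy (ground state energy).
125.950 meV

Using the uncertainty principle to estimate ground state energy:

1. The position uncertainty is approximately the confinement size:
   Δx ≈ L = 2.750e-10 m

2. From ΔxΔp ≥ ℏ/2, the minimum momentum uncertainty is:
   Δp ≈ ℏ/(2L) = 1.917e-25 kg·m/s

3. The kinetic energy is approximately:
   KE ≈ (Δp)²/(2m) = (1.917e-25)²/(2 × 9.109e-31 kg)
   KE ≈ 2.018e-20 J = 125.950 meV

This is an order-of-magnitude estimate of the ground state energy.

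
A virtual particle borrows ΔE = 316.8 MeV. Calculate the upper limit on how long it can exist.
1.039 ys

Using the energy-time uncertainty principle:
ΔEΔt ≥ ℏ/2

For a virtual particle borrowing energy ΔE, the maximum lifetime is:
Δt_max = ℏ/(2ΔE)

Converting energy:
ΔE = 316.8 MeV = 5.076e-11 J

Δt_max = (1.055e-34 J·s) / (2 × 5.076e-11 J)
Δt_max = 1.039e-24 s = 1.039 ys

Virtual particles with higher borrowed energy exist for shorter times.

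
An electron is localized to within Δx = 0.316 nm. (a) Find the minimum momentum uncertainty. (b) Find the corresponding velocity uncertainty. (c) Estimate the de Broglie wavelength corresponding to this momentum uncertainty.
(a) Δp_min = 1.669 × 10^-25 kg·m/s
(b) Δv_min = 183.177 km/s
(c) λ_dB = 3.971 nm

Step-by-step:

(a) From the uncertainty principle:
Δp_min = ℏ/(2Δx) = (1.055e-34 J·s)/(2 × 3.160e-10 m) = 1.669e-25 kg·m/s

(b) The velocity uncertainty:
Δv = Δp/m = (1.669e-25 kg·m/s)/(9.109e-31 kg) = 1.832e+05 m/s = 183.177 km/s

(c) The de Broglie wavelength for this momentum:
λ = h/p = (6.626e-34 J·s)/(1.669e-25 kg·m/s) = 3.971e-09 m = 3.971 nm

Note: The de Broglie wavelength is comparable to the localization size, as expected from wave-particle duality.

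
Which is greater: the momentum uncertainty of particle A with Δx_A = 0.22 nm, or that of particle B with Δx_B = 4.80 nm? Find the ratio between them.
Particle A has the larger minimum momentum uncertainty, by a factor of 21.82.

For each particle, the minimum momentum uncertainty is Δp_min = ℏ/(2Δx):

Particle A: Δp_A = ℏ/(2×2.200e-10 m) = 2.397e-25 kg·m/s
Particle B: Δp_B = ℏ/(2×4.800e-09 m) = 1.099e-26 kg·m/s

Ratio: Δp_A/Δp_B = 21.82

Since Δp_min ∝ 1/Δx, the particle with smaller position uncertainty (A) has larger momentum uncertainty.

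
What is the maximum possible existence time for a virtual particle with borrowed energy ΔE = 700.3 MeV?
4.699 × 10^-25 s

Using the energy-time uncertainty principle:
ΔEΔt ≥ ℏ/2

For a virtual particle borrowing energy ΔE, the maximum lifetime is:
Δt_max = ℏ/(2ΔE)

Converting energy:
ΔE = 700.3 MeV = 1.122e-10 J

Δt_max = (1.055e-34 J·s) / (2 × 1.122e-10 J)
Δt_max = 4.699e-25 s = 4.699 × 10^-25 s

Virtual particles with higher borrowed energy exist for shorter times.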